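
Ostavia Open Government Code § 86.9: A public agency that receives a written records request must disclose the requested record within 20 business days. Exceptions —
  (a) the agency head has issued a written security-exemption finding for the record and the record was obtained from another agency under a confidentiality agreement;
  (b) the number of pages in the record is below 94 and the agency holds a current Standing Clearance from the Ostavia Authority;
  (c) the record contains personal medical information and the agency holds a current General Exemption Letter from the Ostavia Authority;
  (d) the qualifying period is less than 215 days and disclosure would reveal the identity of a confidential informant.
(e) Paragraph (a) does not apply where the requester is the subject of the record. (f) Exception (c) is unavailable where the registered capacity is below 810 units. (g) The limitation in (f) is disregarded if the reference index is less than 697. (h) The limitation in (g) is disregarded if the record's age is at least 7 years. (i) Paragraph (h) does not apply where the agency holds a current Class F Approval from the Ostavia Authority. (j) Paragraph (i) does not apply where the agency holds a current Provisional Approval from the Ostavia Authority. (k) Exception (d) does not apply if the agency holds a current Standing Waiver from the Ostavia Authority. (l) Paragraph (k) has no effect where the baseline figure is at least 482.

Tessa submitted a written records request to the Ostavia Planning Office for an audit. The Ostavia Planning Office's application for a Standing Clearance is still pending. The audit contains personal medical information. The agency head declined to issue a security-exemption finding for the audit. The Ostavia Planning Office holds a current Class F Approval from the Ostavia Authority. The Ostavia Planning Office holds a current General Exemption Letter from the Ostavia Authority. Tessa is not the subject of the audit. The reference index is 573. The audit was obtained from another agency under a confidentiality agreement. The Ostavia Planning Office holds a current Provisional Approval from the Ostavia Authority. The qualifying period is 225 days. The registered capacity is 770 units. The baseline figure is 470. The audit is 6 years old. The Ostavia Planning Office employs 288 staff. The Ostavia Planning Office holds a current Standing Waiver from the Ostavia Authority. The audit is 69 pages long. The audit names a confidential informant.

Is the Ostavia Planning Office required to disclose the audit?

No — exception (c) applies; the Ostavia Planning Office is not required to disclose the audit.

Exception (a) requires that the agency head has issued a written security-exemption finding for the record; but the agency head declined to issue a security-exemption finding, so (a) is unavailable.
Exception (b) fails — the Standing Clearance is not current.
Exception (c)'s conditions are all satisfied: the audit contains personal medical information; a current General Exemption Letter is held. As to paragraphs (f)–(j): (f) would limit (c) — the registered capacity is 770 units, below the 810 units limit — but (g) sets (f) aside: (g) applies — the reference index is 573, less than the 697 limit. (h) is not engaged (the record's age is 6 years, short of 7 years), so (g) stands. Exception (c) stands.
Exception (d) requires that the qualifying period is less than 215 days; but the qualifying period is 225 days, not less than 215 days, so (d) is unavailable.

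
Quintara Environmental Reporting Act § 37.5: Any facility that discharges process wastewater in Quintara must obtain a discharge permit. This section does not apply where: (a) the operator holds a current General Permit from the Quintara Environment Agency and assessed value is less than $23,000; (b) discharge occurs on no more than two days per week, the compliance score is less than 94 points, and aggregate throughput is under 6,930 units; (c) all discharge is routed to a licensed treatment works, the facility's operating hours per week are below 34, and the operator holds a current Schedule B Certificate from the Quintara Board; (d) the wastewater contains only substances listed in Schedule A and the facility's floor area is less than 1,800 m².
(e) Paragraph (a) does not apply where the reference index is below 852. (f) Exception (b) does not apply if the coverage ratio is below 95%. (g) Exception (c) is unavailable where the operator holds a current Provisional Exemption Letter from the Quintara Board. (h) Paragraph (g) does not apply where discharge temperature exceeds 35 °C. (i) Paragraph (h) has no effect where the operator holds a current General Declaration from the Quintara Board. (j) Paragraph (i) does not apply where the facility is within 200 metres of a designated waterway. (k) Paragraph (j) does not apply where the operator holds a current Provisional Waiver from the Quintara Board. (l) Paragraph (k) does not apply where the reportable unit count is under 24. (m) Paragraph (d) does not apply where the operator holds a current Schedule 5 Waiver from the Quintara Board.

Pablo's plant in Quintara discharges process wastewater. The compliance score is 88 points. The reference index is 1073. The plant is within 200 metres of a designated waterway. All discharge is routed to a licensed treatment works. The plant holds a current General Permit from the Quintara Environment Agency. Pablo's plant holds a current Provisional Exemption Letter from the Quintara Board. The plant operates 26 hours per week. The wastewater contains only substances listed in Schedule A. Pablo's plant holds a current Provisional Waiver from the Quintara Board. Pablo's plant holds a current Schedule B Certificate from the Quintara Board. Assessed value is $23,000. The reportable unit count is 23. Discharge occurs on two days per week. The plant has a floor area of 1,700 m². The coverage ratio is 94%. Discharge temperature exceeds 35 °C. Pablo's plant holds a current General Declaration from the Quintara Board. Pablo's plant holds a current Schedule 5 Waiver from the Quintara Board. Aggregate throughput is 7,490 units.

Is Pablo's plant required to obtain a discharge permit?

No — exception (c) applies; Pablo's plant is not required to obtain a discharge permit.

Exception (a) does not apply: assessed value is $23,000, not less than $23,000.
Exception (b) does not apply: aggregate throughput is 7,490 units, not under 6,930 units.
Exception (c) is satisfied on its face — discharge is routed to a licensed treatment works; the facility's operating hours per week are 26, below the 34 limit; a current Schedule B Certificate is held. Under paragraphs (g)–(l): (g) operates (a current Provisional Exemption Letter is held), but is itself disapplied by (h): (h) operates against (g): discharge temperature exceeds 35 °C. (i) would limit (h) — a current General Declaration is held — but (j) sets (i) aside: (j) applies — the plant is within 200 m of a designated waterway. (k) is triggered (a current Provisional Waiver is held), but is set aside by (l): (l) operates against (k): the reportable unit count is 23, under the 24 limit. So (c) applies.
All of (d)'s requirements are met (the wastewater is Schedule-A-only; the facility's floor area is 1,700 m², less than the 1,800 m² limit). But: (m) operates against (d): a current Schedule 5 Waiver is held. (d) is therefore removed.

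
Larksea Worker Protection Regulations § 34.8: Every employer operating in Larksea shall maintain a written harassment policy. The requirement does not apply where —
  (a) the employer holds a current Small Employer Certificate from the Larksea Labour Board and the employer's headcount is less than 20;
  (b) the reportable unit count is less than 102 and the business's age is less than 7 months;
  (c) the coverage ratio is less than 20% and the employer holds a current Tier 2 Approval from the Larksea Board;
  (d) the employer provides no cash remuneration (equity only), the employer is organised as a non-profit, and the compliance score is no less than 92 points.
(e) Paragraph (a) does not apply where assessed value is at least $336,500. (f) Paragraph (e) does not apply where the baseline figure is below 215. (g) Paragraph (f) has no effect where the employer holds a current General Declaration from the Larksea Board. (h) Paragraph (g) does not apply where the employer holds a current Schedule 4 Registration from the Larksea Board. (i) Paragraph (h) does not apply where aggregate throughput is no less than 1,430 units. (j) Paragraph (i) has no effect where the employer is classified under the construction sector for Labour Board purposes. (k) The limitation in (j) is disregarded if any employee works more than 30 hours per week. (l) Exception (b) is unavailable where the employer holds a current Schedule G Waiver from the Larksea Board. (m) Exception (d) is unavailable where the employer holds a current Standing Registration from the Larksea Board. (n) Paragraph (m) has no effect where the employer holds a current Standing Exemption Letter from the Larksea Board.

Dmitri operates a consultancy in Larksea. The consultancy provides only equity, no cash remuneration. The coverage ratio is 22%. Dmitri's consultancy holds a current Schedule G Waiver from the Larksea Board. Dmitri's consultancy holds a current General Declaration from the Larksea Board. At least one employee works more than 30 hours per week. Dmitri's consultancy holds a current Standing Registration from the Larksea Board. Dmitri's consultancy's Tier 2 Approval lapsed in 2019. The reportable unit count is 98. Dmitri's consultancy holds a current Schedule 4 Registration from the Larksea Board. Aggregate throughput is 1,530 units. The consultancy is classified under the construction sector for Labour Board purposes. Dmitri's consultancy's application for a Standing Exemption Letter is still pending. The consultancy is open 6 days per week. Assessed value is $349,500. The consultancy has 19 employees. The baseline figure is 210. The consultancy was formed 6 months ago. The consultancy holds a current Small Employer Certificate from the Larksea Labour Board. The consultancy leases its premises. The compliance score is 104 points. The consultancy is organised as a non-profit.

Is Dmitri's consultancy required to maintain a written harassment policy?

Yes — Dmitri's consultancy must maintain a written harassment policy.

Exception (a) is satisfied on its face — a current Small Employer Certificate is held; the employer's headcount is 19, less than the 20 limit. But: (e) is engaged — assessed value is $349,500, meeting the $336,500 threshold. (f) is engaged (the baseline figure is 210, below the 215 limit), but is itself disapplied by (g): (g) operates against (f): a current General Declaration is held. (h) would limit (g) — a current Schedule 4 Registration is held — but (i) sets (h) aside: (i) operates — aggregate throughput is 1,530 units, meeting the 1,430 units threshold. (j) is engaged (the consultancy is classified under the construction sector), but is overridden by (k): (k) is engaged — at least one employee exceeds 30 hours/week. (a) is therefore removed.
All of (b)'s requirements are met (the reportable unit count is 98, less than the 102 limit; the business's age is 6 months, less than the 7 months limit). But applying paragraph (l): (l) operates against (b): a current Schedule G Waiver is held. Exception (b) does not apply.
Exception (c) fails — the coverage ratio is 22%, not less than 20%.
Exception (d): remuneration is equity-only; the employer is a non-profit; the compliance score is 104 points, meeting the 92 points threshold — every condition holds. Turning to paragraphs (m)–(n): (m) operates against (d): a current Standing Registration is held. (n), which would lift (m), does not operate here — the Standing Exemption Letter is not current. (d) is therefore removed.
No exception is made out. Dmitri's consultancy falls within the general rule.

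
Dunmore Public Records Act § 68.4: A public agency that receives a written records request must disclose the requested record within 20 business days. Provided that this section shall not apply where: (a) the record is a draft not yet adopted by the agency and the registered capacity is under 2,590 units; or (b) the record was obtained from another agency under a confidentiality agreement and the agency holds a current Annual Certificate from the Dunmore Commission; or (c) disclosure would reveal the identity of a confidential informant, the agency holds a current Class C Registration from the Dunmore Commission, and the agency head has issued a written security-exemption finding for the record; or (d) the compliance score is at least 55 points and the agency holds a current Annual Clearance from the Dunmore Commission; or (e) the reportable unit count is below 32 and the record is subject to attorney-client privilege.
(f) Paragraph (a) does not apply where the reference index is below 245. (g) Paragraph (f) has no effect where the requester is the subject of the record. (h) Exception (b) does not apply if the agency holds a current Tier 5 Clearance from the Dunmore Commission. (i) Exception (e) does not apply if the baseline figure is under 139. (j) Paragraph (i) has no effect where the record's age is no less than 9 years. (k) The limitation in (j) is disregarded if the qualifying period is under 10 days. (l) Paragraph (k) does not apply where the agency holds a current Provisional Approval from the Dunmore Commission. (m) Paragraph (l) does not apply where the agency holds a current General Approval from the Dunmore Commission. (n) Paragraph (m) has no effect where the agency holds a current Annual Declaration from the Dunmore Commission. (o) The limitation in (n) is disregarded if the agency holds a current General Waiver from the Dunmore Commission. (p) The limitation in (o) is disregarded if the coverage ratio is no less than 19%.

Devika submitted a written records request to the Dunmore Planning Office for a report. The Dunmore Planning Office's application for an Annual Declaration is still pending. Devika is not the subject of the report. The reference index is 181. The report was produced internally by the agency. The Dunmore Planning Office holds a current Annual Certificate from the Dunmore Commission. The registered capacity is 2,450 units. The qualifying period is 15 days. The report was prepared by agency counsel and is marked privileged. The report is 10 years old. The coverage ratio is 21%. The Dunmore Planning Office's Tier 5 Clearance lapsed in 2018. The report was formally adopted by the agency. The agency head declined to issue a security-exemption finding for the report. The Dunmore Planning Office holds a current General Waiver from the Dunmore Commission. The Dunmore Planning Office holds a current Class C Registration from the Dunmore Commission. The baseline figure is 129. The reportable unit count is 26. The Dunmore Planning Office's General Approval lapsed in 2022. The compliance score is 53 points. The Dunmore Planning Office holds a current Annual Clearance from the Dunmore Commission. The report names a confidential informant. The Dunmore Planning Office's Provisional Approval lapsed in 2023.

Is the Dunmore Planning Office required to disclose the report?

No — exception (e) applies; the Dunmore Planning Office is not required to disclose the report.

Exception (a) fails — the report has been formally adopted.
Exception (b) fails — the report was produced internally.
Exception (c) fails — the agency head declined to issue a security-exemption finding.
Exception (d) fails — the compliance score is 53 points, short of 55 points.
Exception (e) is satisfied on its face — the reportable unit count is 26, below the 32 limit; the report is privileged. Applying paragraphs (i)–(p): (i) would limit (e) — the baseline figure is 129, under the 139 limit — but (j) sets (i) aside: (j) operates — the record's age is 10 years, meeting the 9 years threshold. (k), which would lift (j), is not engaged — the qualifying period is 15 days, not under 10 days. So (e) applies.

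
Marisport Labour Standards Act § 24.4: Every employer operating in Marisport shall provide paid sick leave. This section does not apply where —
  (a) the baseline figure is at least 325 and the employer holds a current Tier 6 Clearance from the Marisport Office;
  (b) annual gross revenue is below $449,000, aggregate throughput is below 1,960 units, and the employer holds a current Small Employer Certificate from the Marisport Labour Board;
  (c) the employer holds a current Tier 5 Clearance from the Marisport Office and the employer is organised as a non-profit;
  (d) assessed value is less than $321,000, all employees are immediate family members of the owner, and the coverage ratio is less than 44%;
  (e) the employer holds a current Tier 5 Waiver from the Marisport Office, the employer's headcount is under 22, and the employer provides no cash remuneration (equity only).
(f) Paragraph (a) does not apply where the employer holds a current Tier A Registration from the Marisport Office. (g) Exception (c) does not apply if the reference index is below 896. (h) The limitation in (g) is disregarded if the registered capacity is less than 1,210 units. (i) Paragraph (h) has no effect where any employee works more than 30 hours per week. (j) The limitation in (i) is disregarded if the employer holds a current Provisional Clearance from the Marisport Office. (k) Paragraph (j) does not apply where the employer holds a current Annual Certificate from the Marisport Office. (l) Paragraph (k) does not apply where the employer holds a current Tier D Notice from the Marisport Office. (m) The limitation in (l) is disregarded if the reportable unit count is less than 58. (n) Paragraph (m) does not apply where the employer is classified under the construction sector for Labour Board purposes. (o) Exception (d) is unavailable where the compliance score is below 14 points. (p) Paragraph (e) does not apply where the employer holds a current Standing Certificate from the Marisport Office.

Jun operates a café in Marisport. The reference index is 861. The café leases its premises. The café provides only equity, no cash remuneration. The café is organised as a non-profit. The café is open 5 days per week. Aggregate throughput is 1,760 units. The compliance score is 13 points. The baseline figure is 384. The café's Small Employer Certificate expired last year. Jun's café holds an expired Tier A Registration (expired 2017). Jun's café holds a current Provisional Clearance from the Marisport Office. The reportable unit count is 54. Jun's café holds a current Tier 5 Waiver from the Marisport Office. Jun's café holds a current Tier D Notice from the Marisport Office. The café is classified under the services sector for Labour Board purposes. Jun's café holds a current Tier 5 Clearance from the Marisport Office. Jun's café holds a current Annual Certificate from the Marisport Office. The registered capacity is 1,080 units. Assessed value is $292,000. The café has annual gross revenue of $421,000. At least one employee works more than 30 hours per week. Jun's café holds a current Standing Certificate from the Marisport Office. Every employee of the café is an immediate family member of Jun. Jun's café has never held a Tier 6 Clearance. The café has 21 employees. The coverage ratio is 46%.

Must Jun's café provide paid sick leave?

Yes — Jun's café must provide paid sick leave.

Exception (a) does not apply: no current Tier 6 Clearance is held.
Exception (b) does not apply: the Small Employer Certificate has expired.
Exception (c) is satisfied on its face — a current Tier 5 Clearance is held; the employer is a non-profit. However, paragraphs (g)–(n) must be considered: (g) operates — the reference index is 861, below the 896 limit. (h) is triggered (the registered capacity is 1,080 units, less than the 1,210 units limit), but is displaced by (i): (i) operates — at least one employee exceeds 30 hours/week. (j) operates (a current Provisional Clearance is held), but yields to (k): (k) operates against (j): a current Annual Certificate is held. (l) would limit (k) — a current Tier D Notice is held — but (m) sets (l) aside: (m) operates against (l): the reportable unit count is 54, less than the 58 limit. (n) is inapplicable (the café is classified under the services sector), so (m) stands. Exception (c) does not apply.
Exception (d) does not apply: the coverage ratio is 46%, not less than 44%.
All of (e)'s requirements are met (a current Tier 5 Waiver is held; the employer's headcount is 21, under the 22 limit; remuneration is equity-only). But applying paragraph (p): (p) operates against (e): a current Standing Certificate is held. Exception (e) does not apply.
Every exception is unavailable, so the rule governs.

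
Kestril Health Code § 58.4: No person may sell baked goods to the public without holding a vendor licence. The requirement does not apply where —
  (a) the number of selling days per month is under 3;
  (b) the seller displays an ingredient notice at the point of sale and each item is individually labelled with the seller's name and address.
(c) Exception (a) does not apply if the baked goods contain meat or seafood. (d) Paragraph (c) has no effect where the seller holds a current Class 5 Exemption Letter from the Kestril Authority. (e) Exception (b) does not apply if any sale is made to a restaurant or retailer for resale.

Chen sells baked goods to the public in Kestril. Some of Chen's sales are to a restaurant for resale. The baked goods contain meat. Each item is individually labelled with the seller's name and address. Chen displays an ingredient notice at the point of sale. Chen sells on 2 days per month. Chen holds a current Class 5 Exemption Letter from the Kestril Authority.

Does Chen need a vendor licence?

No — exception (a) applies; Chen is not required to hold a vendor licence.

Exception (a) is satisfied on its face — the number of selling days per month is 2, under the 3 limit. Considering the limiting provisions: (c) would limit (a) — the baked goods contain meat — but (d) sets (c) aside: (d) operates against (c): a current Class 5 Exemption Letter is held. So (a) applies.
Exception (b) is satisfied on its face — an ingredient notice is displayed; items are individually labelled. But applying paragraph (e): (e) operates against (b): some sales are to a restaurant for resale. Exception (b) does not apply.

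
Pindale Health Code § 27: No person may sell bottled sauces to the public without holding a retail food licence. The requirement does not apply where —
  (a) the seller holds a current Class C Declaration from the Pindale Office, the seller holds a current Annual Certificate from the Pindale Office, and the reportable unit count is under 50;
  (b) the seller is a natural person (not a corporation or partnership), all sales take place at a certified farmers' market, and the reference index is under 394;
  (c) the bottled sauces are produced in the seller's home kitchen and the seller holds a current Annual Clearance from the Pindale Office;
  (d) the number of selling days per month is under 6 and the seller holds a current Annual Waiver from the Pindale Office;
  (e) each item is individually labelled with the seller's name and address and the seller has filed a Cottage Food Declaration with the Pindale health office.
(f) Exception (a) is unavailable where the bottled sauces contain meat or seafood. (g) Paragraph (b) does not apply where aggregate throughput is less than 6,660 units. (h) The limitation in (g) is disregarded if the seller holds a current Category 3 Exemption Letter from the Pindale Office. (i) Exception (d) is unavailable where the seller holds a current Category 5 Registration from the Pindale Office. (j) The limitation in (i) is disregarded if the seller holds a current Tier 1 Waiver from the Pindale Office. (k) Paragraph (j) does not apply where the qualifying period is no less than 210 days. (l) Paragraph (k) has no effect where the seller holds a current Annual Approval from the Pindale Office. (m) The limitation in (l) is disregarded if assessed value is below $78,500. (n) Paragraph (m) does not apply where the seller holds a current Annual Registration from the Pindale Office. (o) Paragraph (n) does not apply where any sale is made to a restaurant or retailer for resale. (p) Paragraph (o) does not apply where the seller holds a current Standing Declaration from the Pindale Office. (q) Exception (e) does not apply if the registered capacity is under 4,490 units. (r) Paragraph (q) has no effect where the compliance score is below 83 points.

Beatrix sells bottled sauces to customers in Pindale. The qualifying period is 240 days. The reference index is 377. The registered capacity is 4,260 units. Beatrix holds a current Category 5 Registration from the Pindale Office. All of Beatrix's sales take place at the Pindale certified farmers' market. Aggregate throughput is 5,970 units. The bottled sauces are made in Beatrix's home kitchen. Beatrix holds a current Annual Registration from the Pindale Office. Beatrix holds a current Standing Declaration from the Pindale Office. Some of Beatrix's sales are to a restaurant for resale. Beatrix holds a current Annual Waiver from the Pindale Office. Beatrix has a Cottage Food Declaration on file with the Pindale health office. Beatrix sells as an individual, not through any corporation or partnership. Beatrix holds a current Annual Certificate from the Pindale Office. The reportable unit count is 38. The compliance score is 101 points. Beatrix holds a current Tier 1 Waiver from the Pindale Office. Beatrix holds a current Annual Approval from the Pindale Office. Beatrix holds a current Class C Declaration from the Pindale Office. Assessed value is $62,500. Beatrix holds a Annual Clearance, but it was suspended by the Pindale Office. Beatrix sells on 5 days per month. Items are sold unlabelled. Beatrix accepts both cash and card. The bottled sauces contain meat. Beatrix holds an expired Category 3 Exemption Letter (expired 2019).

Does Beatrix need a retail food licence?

Exception (a): a current Class C Declaration is held; a current Annual Certificate is held; the reportable unit count is 38, under the 50 limit — every condition holds. Turning to paragraph (f): (f) operates against (a): the bottled sauces contain meat. So (a) is unavailable.
Exception (b)'s conditions are all satisfied: the seller is a natural person; all sales are at a certified farmers' market; the reference index is 377, under the 394 limit. Turning to paragraphs (g)–(h): (g) is engaged — aggregate throughput is 5,970 units, less than the 6,660 units limit. (h) is inapplicable (the Category 3 Exemption Letter is not current), so (g) stands. Exception (b) does not apply.
Exception (c) does not apply: no current Annual Clearance is held.
Exception (d) is satisfied on its face — the number of selling days per month is 5, under the 6 limit; a current Annual Waiver is held. Considering the limiting provisions: (i) would limit (d) — a current Category 5 Registration is held — but (j) sets (i) aside: (j) operates against (i): a current Tier 1 Waiver is held. (k) would limit (j) — the qualifying period is 240 days, meeting the 210 days threshold — but (l) sets (k) aside: (l) operates against (k): a current Annual Approval is held. (m) operates (assessed value is $62,500, below the $78,500 limit), but yields to (n): (n) applies — a current Annual Registration is held. (o) applies (some sales are to a restaurant for resale), but yields to (p): (p) operates against (o): a current Standing Declaration is held. Exception (d) stands.
Exception (e) fails — items are sold unlabelled.

No — exception (d) applies; Beatrix is not required to hold a retail food licence.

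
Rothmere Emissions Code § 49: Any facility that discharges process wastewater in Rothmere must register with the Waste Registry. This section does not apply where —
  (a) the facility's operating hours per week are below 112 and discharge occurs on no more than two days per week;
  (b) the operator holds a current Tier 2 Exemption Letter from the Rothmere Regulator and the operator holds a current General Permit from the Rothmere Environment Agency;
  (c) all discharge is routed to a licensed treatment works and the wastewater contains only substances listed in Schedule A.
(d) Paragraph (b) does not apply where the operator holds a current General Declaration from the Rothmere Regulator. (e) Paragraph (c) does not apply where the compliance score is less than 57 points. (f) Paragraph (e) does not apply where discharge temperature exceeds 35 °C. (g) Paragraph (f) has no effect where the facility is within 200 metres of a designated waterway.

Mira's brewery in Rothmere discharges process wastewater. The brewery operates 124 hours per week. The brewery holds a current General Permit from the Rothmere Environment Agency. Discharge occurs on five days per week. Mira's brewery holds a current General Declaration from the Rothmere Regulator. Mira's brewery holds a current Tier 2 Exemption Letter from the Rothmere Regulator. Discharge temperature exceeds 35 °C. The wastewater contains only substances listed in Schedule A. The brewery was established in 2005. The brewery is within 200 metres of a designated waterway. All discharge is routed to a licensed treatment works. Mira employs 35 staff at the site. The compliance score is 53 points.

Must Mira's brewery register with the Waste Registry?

Yes — Mira's brewery must register with the Waste Registry.

Exception (a) fails — the facility's operating hours per week are 124, not below 112.
Exception (b) is satisfied on its face — a current Tier 2 Exemption Letter is held; a current General Permit is held. Turning to paragraph (d): (d) operates against (b): a current General Declaration is held. (b) is therefore removed.
Exception (c): discharge is routed to a licensed treatment works; the wastewater is Schedule-A-only — every condition holds. Turning to paragraphs (e)–(g): (e) is engaged — the compliance score is 53 points, less than the 57 points limit. (f) operates (discharge temperature exceeds 35 °C), but is set aside by (g): (g) operates against (f): the brewery is within 200 m of a designated waterway. So (c) is unavailable.
No exception is made out. Mira's brewery falls within the general rule.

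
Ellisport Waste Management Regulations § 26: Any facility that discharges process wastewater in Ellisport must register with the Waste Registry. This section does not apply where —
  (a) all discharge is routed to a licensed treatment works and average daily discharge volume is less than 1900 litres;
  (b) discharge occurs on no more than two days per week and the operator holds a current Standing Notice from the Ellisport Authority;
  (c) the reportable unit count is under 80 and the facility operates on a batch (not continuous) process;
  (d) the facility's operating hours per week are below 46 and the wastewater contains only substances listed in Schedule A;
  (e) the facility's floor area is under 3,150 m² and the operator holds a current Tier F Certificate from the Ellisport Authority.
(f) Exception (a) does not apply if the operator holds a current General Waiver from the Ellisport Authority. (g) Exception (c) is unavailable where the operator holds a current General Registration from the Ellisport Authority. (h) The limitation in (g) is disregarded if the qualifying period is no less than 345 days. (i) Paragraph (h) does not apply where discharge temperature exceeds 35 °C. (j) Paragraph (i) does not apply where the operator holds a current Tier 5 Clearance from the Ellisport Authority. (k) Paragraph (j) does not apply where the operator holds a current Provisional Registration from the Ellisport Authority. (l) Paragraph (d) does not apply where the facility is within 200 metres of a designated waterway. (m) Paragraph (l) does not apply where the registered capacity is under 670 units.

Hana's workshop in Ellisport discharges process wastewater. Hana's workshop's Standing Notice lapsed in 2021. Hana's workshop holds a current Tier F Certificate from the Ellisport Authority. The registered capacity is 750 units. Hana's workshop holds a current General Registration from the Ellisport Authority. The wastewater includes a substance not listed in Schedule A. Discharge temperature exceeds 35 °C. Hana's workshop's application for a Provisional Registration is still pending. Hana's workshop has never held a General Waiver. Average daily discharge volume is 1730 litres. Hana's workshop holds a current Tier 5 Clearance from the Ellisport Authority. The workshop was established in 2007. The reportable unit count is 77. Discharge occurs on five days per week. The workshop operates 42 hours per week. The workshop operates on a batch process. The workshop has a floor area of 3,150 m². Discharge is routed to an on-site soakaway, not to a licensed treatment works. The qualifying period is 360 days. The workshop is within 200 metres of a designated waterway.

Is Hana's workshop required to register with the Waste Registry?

No — exception (c) applies; Hana's workshop is not required to register with the Waste Registry.

Exception (a) requires that all discharge is routed to a licensed treatment works; but discharge is not routed to a licensed treatment works, so (a) is unavailable.
Exception (b) requires that discharge occurs on no more than two days per week; but discharge occurs on five days per week, so (b) is unavailable.
All of (c)'s requirements are met (the reportable unit count is 77, under the 80 limit; the facility operates on a batch process). Considering the limiting provisions: (g) applies (a current General Registration is held), but is set aside by (h): (h) is engaged — the qualifying period is 360 days, meeting the 345 days threshold. (i) is triggered (discharge temperature exceeds 35 °C), but is itself disapplied by (j): (j) operates against (i): a current Tier 5 Clearance is held. (k) does not operate here (the Provisional Registration is not current), so (j) stands. (c) remains available.
Exception (d) does not apply: the wastewater includes a non-Schedule-A substance.
Exception (e) requires that the facility's floor area is under 3,150 m²; but the facility's floor area is 3,150 m², not under 3,150 m², so (e) is unavailable.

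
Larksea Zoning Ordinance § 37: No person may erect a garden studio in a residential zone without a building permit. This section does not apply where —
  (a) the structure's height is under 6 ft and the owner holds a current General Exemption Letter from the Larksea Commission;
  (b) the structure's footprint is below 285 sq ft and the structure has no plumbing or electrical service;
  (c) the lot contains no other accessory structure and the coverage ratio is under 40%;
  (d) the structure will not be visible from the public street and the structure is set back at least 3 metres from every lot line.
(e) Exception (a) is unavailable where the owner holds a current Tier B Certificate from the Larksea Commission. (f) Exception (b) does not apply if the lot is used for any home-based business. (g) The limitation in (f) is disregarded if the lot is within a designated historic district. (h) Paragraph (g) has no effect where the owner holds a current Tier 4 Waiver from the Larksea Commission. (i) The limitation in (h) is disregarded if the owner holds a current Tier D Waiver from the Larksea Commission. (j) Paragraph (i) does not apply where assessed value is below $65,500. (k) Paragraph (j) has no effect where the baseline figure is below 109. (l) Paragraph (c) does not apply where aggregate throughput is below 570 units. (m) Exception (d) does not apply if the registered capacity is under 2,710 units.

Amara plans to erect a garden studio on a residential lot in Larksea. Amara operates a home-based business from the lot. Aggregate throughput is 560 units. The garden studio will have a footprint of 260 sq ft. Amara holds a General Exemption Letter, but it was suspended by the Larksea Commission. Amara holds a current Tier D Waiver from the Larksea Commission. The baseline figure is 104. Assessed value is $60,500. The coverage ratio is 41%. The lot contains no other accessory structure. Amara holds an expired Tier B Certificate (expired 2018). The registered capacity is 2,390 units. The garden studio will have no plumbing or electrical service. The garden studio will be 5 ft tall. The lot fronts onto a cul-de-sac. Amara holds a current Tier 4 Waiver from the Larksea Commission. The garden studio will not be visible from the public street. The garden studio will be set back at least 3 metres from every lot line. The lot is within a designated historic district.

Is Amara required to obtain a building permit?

Exception (a) requires that the owner holds a current General Exemption Letter from the Larksea Commission; but there is no General Exemption Letter in force, so (a) is unavailable.
Exception (b)'s conditions are all satisfied: the structure's footprint is 260 sq ft, below the 285 sq ft limit; there is no plumbing or electrical service. Applying paragraphs (f)–(k): (f) would limit (b) — a home-based business operates on the lot — but (g) sets (f) aside: (g) operates against (f): the lot is in a historic district. (h) is engaged (a current Tier 4 Waiver is held), but is itself disapplied by (i): (i) operates against (h): a current Tier D Waiver is held. (j) would limit (i) — assessed value is $60,500, below the $65,500 limit — but (k) sets (j) aside: (k) operates — the baseline figure is 104, below the 109 limit. (b) remains available.
Exception (c) does not apply: the coverage ratio is 41%, not under 40%.
Exception (d)'s conditions are all satisfied: the structure will not be visible from the street; the setback is at least 3 m on every side. But: (m) is engaged — the registered capacity is 2,390 units, under the 2,710 units limit. Exception (d) does not apply.

No — exception (b) applies; Amara does not need a building permit.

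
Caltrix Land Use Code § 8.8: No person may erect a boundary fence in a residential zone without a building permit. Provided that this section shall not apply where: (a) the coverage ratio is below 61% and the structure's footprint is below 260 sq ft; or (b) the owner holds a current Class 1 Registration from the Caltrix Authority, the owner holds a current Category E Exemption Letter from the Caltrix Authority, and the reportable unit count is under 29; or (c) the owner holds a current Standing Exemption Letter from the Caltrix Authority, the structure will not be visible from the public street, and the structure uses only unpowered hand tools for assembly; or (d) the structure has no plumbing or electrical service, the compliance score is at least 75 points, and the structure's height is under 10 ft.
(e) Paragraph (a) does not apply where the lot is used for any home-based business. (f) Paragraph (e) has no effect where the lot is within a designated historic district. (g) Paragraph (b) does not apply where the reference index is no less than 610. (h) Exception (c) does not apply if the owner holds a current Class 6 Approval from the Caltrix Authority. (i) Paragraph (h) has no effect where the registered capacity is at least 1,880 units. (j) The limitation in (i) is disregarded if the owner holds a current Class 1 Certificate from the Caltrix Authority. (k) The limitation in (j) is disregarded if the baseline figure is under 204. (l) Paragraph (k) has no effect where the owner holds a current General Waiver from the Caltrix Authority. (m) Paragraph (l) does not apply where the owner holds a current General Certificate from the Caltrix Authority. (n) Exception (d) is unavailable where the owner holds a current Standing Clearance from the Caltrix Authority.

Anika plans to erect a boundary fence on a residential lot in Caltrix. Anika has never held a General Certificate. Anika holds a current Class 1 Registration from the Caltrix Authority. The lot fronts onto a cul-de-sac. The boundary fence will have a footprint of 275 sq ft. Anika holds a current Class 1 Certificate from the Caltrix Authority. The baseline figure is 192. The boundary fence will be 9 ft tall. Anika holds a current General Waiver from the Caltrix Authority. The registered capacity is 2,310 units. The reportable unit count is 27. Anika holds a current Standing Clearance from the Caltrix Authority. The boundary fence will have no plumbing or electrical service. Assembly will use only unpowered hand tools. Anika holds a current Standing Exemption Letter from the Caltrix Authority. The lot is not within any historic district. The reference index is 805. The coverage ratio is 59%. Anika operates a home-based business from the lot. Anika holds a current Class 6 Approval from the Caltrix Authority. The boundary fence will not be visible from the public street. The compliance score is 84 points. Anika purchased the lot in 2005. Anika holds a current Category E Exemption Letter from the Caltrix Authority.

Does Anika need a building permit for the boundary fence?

Yes — Anika must obtain a building permit.

Exception (a) requires that the structure's footprint is below 260 sq ft; but the structure's footprint is 275 sq ft, not below 260 sq ft, so (a) is unavailable.
Exception (b): a current Class 1 Registration is held; a current Category E Exemption Letter is held; the reportable unit count is 27, under the 29 limit — every condition holds. However, paragraph (g) must be considered: (g) operates — the reference index is 805, meeting the 610 threshold. Exception (b) does not apply.
Exception (c)'s conditions are all satisfied: a current Standing Exemption Letter is held; the structure will not be visible from the street; assembly uses only hand tools. But: (h) operates against (c): a current Class 6 Approval is held. (i) operates (the registered capacity is 2,310 units, meeting the 1,880 units threshold), but is displaced by (j): (j) is triggered — a current Class 1 Certificate is held. (k) operates (the baseline figure is 192, under the 204 limit), but is displaced by (l): (l) is engaged — a current General Waiver is held. (m) is not engaged (there is no General Certificate in force), so (l) stands. Exception (c) does not apply.
All of (d)'s requirements are met (there is no plumbing or electrical service; the compliance score is 84 points, meeting the 75 points threshold; the structure's height is 9 ft, under the 10 ft limit). But applying paragraph (n): (n) operates against (d): a current Standing Clearance is held. (d) is therefore removed.
No exception applies. The general rule governs.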